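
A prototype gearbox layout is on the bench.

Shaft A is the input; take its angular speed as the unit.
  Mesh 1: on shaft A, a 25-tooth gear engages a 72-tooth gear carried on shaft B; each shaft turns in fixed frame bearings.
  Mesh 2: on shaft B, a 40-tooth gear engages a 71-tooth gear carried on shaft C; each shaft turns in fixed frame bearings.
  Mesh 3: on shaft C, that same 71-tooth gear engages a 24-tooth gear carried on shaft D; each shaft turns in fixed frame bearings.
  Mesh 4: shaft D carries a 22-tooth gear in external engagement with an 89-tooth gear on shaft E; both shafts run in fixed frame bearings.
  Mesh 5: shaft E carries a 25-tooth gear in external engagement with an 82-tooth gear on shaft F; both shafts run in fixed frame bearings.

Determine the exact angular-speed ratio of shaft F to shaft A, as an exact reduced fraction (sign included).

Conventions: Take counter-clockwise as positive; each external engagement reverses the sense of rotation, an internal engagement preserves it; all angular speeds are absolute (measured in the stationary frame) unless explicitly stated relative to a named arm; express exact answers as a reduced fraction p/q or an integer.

-34375/788184

class = fixed-axis compound train [5 meshes; 5 ratios multiply, 5 sense flips]
mesh 1 [25T→72T]: running ratio 25/72, sense −
mesh 2 [40T→71T]: running ratio 125/639, sense +
mesh 3 [71T→24T]: running ratio 125/216, sense −
mesh 4 [22T→89T]: running ratio 1375/9612, sense +
mesh 5 [25T→82T]: running ratio 34375/788184, sense −
ω_out/ω_in = -34375/788184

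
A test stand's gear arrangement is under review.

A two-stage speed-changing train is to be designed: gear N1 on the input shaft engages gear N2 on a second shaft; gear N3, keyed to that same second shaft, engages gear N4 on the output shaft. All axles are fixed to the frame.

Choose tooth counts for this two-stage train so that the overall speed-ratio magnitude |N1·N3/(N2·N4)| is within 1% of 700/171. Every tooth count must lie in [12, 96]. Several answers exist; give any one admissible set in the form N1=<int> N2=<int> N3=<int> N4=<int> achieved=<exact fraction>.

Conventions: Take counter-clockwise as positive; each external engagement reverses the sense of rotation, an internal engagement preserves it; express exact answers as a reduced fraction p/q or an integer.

design class (target 700/171): fixed-axis compound train
target = 700/171 in lowest terms: an exact hit needs N1·N3 = k·700 and N2·N4 = k·171 for one integer k, every count in [12, 96]; additionally prefer no 1:1 stage (N1 ≠ N2, N3 ≠ N4)
k = 1: no 1:1-free in-range split of k·700 and k·171 into factor pairs; take k = 2
k = 2: N1·N3 = 1400 = 20·70, N2·N4 = 342 = 18·19
achieved = 20·70/(18·19) = 700/171; |achieved − target| = 0 ≤ 7/171 ✓

N1=20 N2=18 N3=70 N4=19 achieved=700/171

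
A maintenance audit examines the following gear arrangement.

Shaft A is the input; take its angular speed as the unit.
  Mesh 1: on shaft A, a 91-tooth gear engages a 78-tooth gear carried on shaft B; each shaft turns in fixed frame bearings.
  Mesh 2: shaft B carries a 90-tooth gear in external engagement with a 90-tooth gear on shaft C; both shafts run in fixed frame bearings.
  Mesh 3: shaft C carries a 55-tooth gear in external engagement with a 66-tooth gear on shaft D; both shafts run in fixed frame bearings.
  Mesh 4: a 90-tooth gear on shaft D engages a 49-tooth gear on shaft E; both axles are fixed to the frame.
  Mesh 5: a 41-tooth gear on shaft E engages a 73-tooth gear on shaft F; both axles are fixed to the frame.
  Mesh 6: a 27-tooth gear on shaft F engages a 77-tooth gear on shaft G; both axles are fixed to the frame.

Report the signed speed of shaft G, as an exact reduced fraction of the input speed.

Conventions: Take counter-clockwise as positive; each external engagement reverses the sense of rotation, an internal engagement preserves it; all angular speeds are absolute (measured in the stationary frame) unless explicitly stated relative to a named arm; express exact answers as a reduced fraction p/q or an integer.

6-mesh fixed-axis compound train (all bearings frame-fixed)
mesh 1 [91T→78T]: |ω|/ω_in = 1×91/78 = 7/6, sense flips to −
mesh 2 [90T→90T]: |ω|/ω_in = (7/6)×90/90 = 7/6, sense flips to +
mesh 3 [55T→66T]: |ω|/ω_in = (7/6)×55/66 = 35/36, sense flips to −
mesh 4 [90T→49T]: |ω|/ω_in = (35/36)×90/49 = 25/14, sense flips to +
mesh 5 [41T→73T]: |ω|/ω_in = (25/14)×41/73 = 1025/1022, sense flips to −
mesh 6 [27T→77T]: |ω|/ω_in = (1025/1022)×27/77 = 27675/78694, sense flips to +
signed output speed (× input speed) = 27675/78694

27675/78694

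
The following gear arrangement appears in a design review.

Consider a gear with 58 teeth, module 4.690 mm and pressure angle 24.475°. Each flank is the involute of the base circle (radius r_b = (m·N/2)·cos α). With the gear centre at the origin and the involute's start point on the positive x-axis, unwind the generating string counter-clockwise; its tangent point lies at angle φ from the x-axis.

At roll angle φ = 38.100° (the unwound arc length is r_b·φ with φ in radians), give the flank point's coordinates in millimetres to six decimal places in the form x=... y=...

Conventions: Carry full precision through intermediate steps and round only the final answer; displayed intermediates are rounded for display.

single-mesh involute tooth geometry (58T wheel at module 4.690)
pitch radius r_p = m·N/2 = 4.690·58/2 = 136.010000
base radius r_b = r_p·cos α = 136.010000·cos 24.475° = 123.788431
roll angle φ = 38.100° = 0.66497045 rad
x = r_b·(cos φ + φ·sin φ) = 148.205159
y = r_b·(sin φ − φ·cos φ) = 11.604837

x=148.205159 y=11.604837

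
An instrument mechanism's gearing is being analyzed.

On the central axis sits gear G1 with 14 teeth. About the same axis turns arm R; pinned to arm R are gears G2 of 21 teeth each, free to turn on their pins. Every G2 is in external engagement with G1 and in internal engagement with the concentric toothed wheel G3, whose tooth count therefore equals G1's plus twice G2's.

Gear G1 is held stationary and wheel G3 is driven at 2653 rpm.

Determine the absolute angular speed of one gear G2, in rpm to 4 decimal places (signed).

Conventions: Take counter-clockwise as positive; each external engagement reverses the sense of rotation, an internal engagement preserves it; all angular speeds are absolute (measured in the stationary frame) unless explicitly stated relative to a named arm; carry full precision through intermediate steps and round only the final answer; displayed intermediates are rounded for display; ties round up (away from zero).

+3537.3333 rpm

class = planetary set [G3 = 14+2·21 = 56; Willis about the carrier]
normalise by the input: solve with ω_ring = 1, then scale by 2653 rpm
ring teeth: 14 + 2·21 = 56
14(ω_sun−ω_arm) = −56(ω_ring−ω_arm),  ω_sun = 0, ω_ring = 1
14(0−ω_arm) = −56(1−ω_arm)  ⇒  70·ω_arm = 56  ⇒  ω_arm = 4/5
sun–planet mesh: 14·(0−4/5) = −21·(ω_p−ω_arm)  ⇒  ω_p−ω_arm = 8/15
ω_p = 4/5 + 8/15 = 4/3
scale: ω_p = 4/3 × 2653 rpm = +3537.3333 rpm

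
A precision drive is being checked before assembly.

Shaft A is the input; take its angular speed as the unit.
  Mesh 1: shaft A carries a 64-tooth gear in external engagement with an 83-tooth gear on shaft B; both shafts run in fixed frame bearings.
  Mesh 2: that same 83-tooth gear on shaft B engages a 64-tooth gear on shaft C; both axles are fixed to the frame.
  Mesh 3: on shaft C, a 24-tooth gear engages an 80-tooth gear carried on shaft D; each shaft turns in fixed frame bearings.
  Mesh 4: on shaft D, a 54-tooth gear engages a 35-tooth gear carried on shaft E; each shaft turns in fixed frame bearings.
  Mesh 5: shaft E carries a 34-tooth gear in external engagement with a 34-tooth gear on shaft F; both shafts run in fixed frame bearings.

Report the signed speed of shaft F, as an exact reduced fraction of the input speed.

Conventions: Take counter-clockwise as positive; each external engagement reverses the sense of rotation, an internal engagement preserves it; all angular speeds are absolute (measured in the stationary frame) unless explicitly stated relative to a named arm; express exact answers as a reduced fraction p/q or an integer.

5-mesh fixed-axis compound train (all bearings frame-fixed)
mesh 1 [64T→83T]: |ω|/ω_in = 1×64/83 = 64/83, sense flips to −
mesh 2 [83T→64T]: |ω|/ω_in = (64/83)×83/64 = 1, sense flips to +
mesh 3 [24T→80T]: |ω|/ω_in = 1×24/80 = 3/10, sense flips to −
mesh 4 [54T→35T]: |ω|/ω_in = (3/10)×54/35 = 81/175, sense flips to +
mesh 5 [34T→34T]: |ω|/ω_in = (81/175)×34/34 = 81/175, sense flips to −
signed output speed (× input speed) = -81/175

-81/175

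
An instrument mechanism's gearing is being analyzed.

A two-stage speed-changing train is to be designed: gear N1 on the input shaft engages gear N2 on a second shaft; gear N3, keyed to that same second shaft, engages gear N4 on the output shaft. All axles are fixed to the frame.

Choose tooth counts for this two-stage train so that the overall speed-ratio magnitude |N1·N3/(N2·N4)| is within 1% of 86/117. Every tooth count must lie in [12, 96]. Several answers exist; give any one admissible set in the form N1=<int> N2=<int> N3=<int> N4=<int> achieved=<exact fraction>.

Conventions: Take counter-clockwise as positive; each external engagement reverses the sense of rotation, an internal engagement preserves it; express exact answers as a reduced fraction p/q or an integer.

class = fixed-axis compound train [2-stage, 86/117 wanted]
target = 86/117 in lowest terms: an exact hit needs N1·N3 = k·86 and N2·N4 = k·117 for one integer k, every count in [12, 96]; additionally prefer no 1:1 stage (N1 ≠ N2, N3 ≠ N4)
k = 1…5: no 1:1-free in-range split of k·86 and k·117 into factor pairs; take k = 6
k = 6: N1·N3 = 516 = 12·43, N2·N4 = 702 = 13·54
achieved = 12·43/(13·54) = 86/117; |achieved − target| = 0 ≤ 43/5850 ✓

N1=12 N2=13 N3=43 N4=54 achieved=86/117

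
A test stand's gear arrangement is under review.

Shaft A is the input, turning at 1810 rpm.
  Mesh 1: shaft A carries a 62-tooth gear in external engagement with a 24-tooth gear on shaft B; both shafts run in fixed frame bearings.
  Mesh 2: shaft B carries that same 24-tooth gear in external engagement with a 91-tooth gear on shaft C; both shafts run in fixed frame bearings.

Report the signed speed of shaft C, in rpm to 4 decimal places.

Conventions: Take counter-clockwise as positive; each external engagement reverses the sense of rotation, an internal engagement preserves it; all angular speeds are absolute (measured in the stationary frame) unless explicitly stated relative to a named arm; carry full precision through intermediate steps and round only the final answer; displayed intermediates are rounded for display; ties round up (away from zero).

recognized (3 fixed axles, 2 meshes): fixed-axis compound train
mesh 1 [62T→24T]: ω = 1810.0000×62/24 = 4675.8333 rpm, sense flips to −
mesh 2 [24T→91T]: ω = 4675.8333×24/91 = 1233.1868 rpm, sense flips to +
signed output speed = +1233.1868 rpm

+1233.1868 rpm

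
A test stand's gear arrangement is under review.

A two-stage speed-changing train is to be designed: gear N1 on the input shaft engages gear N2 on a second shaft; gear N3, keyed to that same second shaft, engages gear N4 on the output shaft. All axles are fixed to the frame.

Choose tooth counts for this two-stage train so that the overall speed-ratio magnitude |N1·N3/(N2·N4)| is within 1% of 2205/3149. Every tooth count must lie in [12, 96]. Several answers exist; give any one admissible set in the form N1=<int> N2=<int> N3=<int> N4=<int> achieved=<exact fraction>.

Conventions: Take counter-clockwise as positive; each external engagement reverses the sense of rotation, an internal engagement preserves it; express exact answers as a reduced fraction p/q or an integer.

design class (target 2205/3149): fixed-axis compound train
target = 2205/3149 in lowest terms: an exact hit needs N1·N3 = k·2205 and N2·N4 = k·3149 for one integer k, every count in [12, 96]; additionally prefer no 1:1 stage (N1 ≠ N2, N3 ≠ N4)
k = 1: N1·N3 = 2205 = 35·63, N2·N4 = 3149 = 47·67
achieved = 35·63/(47·67) = 2205/3149; |achieved − target| = 0 ≤ 441/62980 ✓

N1=35 N2=47 N3=63 N4=67 achieved=2205/3149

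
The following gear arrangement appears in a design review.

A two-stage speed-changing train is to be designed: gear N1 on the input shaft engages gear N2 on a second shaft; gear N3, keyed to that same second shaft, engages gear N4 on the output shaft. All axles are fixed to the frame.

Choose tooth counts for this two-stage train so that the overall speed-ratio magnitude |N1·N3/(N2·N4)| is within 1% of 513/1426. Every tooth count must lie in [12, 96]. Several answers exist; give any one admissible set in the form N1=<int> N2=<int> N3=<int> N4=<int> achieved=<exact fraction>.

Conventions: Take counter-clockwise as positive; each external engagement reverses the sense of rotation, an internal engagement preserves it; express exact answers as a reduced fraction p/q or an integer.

design class (target 513/1426): fixed-axis compound train
target = 513/1426 in lowest terms: an exact hit needs N1·N3 = k·513 and N2·N4 = k·1426 for one integer k, every count in [12, 96]; additionally prefer no 1:1 stage (N1 ≠ N2, N3 ≠ N4)
k = 1: N1·N3 = 513 = 19·27, N2·N4 = 1426 = 23·62
achieved = 19·27/(23·62) = 513/1426; |achieved − target| = 0 ≤ 513/142600 ✓

N1=19 N2=23 N3=27 N4=62 achieved=513/1426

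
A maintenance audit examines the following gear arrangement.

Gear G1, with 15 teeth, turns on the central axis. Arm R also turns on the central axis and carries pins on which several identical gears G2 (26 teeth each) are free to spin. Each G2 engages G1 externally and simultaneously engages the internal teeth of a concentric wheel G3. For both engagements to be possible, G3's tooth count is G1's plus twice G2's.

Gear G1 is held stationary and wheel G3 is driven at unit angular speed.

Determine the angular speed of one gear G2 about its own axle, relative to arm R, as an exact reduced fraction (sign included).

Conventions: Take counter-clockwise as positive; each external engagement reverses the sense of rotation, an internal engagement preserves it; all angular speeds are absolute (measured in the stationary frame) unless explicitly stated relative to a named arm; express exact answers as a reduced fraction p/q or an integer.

1005/2132

planetary set (15T centre, 26T on arm, 67T internal) — Willis relation
ring teeth: 15 + 2·26 = 67
15(ω_sun−ω_arm) = −67(ω_ring−ω_arm),  ω_sun = 0, ω_ring = 1
15(0−ω_arm) = −67(1−ω_arm)  ⇒  82·ω_arm = 67  ⇒  ω_arm = 67/82
sun–planet mesh: 15·(0−67/82) = −26·(ω_p−ω_arm)  ⇒  ω_p−ω_arm = 1005/2132
exact speed ratio = 1005/2132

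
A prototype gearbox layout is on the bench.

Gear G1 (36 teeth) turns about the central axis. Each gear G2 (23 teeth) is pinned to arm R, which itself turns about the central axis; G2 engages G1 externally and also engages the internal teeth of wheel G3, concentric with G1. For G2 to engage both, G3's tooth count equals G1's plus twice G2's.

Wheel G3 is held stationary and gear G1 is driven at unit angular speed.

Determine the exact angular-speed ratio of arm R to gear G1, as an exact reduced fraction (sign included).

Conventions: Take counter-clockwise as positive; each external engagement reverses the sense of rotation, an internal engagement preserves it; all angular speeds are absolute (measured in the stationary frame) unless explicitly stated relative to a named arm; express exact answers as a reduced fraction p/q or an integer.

18/59

class = planetary set [G3 = 36+2·23 = 82; Willis about the carrier]
ring teeth: 36 + 2·23 = 82
36(ω_sun−ω_arm) = −82(ω_ring−ω_arm),  ω_ring = 0, ω_sun = 1
36(1−ω_arm) = −82(0−ω_arm)  ⇒  118·ω_arm = 36  ⇒  ω_arm = 18/59
ω_out/ω_in = 18/59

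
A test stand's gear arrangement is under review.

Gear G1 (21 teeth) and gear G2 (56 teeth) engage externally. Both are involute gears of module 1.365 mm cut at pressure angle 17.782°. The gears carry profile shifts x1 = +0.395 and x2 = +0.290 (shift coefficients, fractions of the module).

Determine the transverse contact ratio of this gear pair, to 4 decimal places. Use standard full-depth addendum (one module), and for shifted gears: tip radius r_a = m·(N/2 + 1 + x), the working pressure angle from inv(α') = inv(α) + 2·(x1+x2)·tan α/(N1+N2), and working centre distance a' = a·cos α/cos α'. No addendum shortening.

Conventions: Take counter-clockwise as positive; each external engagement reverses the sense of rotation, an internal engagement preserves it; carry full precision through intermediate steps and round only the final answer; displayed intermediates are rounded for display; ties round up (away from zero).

1.6276

topology: single-mesh involute geometry — m = 1.365, 21T/56T pair
base radii: r_b1 = 13.647770, r_b2 = 36.394054
tip radii: r_a1 = 16.236675, r_a2 = 39.980850
inv(α') = inv(17.782°) + 2·(+0.395+0.290)·tan α/(21+56) = 0.01607021  ⇒  α' = 20.49099°
a' = a·cos α / cos α' = 52.5525·cos 17.782°/cos 20.49099° = 53.421980
action lengths: √(r_a1²−r_b1²) = 8.795907, √(r_a2²−r_b2²) = 16.551169
base pitch p_b = π·m·cos α = 4.083403
CR = (8.795907 + 16.551169 − 53.421980·sin 20.49099°)/4.083403 = 1.627607
contact ratio ≈ 1.6276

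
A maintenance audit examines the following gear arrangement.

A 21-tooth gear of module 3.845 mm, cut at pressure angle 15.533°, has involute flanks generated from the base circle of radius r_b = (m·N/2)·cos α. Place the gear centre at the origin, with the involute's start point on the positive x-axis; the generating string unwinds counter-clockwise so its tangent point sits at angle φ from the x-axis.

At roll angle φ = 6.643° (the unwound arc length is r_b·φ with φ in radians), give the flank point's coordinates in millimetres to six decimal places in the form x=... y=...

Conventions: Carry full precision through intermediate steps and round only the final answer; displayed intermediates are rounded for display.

x=39.158517 y=0.020181

topology: single-mesh involute geometry — m = 3.845, N = 21
pitch radius r_p = m·N/2 = 3.845·21/2 = 40.372500
base radius r_b = r_p·cos α = 40.372500·cos 15.533° = 38.897950
roll angle φ = 6.643° = 0.11594222 rad
x = r_b·(cos φ + φ·sin φ) = 39.158517
y = r_b·(sin φ − φ·cos φ) = 0.020181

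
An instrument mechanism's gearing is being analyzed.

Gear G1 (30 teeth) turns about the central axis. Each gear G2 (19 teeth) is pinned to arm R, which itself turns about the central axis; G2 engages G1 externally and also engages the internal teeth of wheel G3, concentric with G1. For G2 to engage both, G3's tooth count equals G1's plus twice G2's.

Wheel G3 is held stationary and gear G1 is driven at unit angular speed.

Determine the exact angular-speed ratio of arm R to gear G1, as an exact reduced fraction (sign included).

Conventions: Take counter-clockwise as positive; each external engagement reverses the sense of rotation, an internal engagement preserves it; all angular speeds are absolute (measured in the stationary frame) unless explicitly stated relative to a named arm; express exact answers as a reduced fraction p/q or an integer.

recognized (axles ride arm R): planetary set, 30/19/68 teeth
ring teeth: 30 + 2·19 = 68
30(ω_sun−ω_arm) = −68(ω_ring−ω_arm),  ω_ring = 0, ω_sun = 1
30(1−ω_arm) = −68(0−ω_arm)  ⇒  98·ω_arm = 30  ⇒  ω_arm = 15/49
ω_out/ω_in = 15/49

15/49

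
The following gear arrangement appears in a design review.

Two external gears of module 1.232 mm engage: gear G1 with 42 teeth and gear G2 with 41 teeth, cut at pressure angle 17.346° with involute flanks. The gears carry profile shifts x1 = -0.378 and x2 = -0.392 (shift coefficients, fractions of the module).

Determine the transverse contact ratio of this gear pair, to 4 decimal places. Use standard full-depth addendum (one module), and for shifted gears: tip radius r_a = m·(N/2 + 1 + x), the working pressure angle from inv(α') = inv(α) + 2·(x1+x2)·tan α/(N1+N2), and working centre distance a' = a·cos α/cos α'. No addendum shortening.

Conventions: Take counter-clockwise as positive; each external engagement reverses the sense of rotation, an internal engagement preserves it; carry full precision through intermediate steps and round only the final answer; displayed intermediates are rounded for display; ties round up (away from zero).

2.3379

single-mesh involute tooth geometry (42T engaging 41T at module 1.232)
base radii: r_b1 = 24.695387, r_b2 = 24.107401
tip radii: r_a1 = 26.638304, r_a2 = 26.005056
inv(α') = inv(17.346°) + 2·(-0.378-0.392)·tan α/(42+41) = 0.00380612  ⇒  α' = 12.81534°
a' = a·cos α / cos α' = 51.1280·cos 17.346°/cos 12.81534° = 50.049522
action lengths: √(r_a1²−r_b1²) = 9.986847, √(r_a2²−r_b2²) = 9.751725
base pitch p_b = π·m·cos α = 3.694421
CR = (9.986847 + 9.751725 − 50.049522·sin 12.81534°)/3.694421 = 2.337879
contact ratio ≈ 2.3379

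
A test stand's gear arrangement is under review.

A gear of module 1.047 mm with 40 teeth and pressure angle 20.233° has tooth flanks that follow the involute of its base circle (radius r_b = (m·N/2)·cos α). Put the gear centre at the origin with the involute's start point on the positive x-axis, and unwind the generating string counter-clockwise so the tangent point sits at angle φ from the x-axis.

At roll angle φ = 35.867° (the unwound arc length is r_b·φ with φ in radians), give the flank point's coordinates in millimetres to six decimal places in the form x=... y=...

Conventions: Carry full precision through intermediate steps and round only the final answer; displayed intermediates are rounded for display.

x=23.128588 y=1.544530

recognized (one wheel, involute flank): single-mesh tooth geometry, m = 1.047, N = 40
pitch radius r_p = m·N/2 = 1.047·40/2 = 20.940000
base radius r_b = r_p·cos α = 20.940000·cos 20.233° = 19.647876
roll angle φ = 35.867° = 0.62599724 rad
x = r_b·(cos φ + φ·sin φ) = 23.128588
y = r_b·(sin φ − φ·cos φ) = 1.544530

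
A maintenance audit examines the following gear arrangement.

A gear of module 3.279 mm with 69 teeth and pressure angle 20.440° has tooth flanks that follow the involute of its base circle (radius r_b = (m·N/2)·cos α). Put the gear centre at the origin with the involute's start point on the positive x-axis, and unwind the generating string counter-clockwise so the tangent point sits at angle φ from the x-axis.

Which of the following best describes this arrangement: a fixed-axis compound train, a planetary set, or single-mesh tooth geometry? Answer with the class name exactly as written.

single-mesh tooth geometry

class = single-mesh tooth geometry [base-circle involute, m = 3.279, 69T]
classification: single-mesh tooth geometry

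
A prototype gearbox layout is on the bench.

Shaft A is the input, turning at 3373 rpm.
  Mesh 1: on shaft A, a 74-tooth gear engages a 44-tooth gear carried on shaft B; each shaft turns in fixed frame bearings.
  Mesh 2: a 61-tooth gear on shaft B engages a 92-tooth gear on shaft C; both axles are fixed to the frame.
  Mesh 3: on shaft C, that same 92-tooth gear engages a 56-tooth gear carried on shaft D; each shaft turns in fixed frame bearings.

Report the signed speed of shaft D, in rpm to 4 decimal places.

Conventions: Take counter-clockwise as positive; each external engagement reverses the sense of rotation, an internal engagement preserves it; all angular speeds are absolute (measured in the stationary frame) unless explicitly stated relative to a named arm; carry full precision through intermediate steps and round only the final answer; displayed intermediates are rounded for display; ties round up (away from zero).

-6179.2703 rpm

recognized (4 fixed axles, 3 meshes): fixed-axis compound train
mesh 1 [74T→44T]: ω = 3373.0000×74/44 = 5672.7727 rpm, sense flips to −
mesh 2 [61T→92T]: ω = 5672.7727×61/92 = 3761.2950 rpm, sense flips to +
mesh 3 [92T→56T]: ω = 3761.2950×92/56 = 6179.2703 rpm, sense flips to −
signed output speed = -6179.2703 rpm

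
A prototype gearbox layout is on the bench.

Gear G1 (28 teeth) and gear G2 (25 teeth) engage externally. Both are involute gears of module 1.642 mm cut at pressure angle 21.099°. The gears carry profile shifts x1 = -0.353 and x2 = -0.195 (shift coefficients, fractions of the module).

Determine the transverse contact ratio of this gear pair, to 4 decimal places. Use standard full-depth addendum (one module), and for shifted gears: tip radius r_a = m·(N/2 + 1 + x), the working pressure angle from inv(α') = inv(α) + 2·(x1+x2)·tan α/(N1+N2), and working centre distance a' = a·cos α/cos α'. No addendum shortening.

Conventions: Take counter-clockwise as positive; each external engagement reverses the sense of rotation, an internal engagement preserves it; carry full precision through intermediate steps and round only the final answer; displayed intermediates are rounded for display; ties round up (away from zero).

1.8100

class = single-mesh tooth geometry [involute pair 28T × 25T, m = 1.642]
base radii: r_b1 = 21.446880, r_b2 = 19.149000
tip radii: r_a1 = 24.050374, r_a2 = 21.846810
inv(α') = inv(21.099°) + 2·(-0.353-0.195)·tan α/(28+25) = 0.00962177  ⇒  α' = 17.35792°
a' = a·cos α / cos α' = 43.5130·cos 21.099°/cos 17.35792° = 42.532839
action lengths: √(r_a1²−r_b1²) = 10.883557, √(r_a2²−r_b2²) = 10.516601
base pitch p_b = π·m·cos α = 4.812669
CR = (10.883557 + 10.516601 − 42.532839·sin 17.35792°)/4.812669 = 1.809997
contact ratio ≈ 1.8100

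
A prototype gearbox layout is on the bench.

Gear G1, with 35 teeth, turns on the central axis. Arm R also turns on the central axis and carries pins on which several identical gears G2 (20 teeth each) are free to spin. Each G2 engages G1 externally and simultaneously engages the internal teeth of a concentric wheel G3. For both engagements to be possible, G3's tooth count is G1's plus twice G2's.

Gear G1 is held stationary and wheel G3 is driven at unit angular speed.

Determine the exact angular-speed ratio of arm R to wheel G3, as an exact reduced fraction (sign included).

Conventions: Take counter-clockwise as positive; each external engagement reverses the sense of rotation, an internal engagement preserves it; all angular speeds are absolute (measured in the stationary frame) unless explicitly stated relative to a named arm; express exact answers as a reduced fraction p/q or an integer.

recognized (axles ride arm R): planetary set, 35/20/75 teeth
ring teeth: 35 + 2·20 = 75
35(ω_sun−ω_arm) = −75(ω_ring−ω_arm),  ω_sun = 0, ω_ring = 1
35(0−ω_arm) = −75(1−ω_arm)  ⇒  110·ω_arm = 75  ⇒  ω_arm = 15/22
ω_out/ω_in = 15/22

15/22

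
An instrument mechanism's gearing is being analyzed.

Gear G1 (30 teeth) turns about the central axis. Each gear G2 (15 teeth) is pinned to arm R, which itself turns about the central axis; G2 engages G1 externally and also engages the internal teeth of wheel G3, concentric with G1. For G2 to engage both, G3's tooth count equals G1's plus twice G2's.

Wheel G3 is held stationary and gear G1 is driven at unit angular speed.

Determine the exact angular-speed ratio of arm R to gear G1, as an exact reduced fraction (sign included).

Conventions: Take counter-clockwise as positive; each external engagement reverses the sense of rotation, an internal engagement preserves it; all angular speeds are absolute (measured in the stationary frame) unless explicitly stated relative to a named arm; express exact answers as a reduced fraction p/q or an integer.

1/3

topology: planetary set — G1 30T / G2 15T / G3 60T, arm = carrier (Willis)
ring teeth: 30 + 2·15 = 60
30(ω_sun−ω_arm) = −60(ω_ring−ω_arm),  ω_ring = 0, ω_sun = 1
30(1−ω_arm) = −60(0−ω_arm)  ⇒  90·ω_arm = 30  ⇒  ω_arm = 1/3
ω_out/ω_in = 1/3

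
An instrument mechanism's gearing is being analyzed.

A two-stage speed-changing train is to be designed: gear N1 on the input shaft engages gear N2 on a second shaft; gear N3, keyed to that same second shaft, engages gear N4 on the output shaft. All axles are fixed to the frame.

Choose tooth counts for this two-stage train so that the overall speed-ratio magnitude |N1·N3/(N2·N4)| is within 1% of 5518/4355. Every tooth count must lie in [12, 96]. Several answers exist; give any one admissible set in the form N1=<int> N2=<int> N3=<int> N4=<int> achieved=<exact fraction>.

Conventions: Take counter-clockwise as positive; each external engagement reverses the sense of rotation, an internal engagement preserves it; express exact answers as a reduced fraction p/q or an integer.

topology: fixed-axis compound train — 2 stages, target 5518/4355
target = 5518/4355 in lowest terms: an exact hit needs N1·N3 = k·5518 and N2·N4 = k·4355 for one integer k, every count in [12, 96]; additionally prefer no 1:1 stage (N1 ≠ N2, N3 ≠ N4)
k = 1: N1·N3 = 5518 = 62·89, N2·N4 = 4355 = 65·67
achieved = 62·89/(65·67) = 5518/4355; |achieved − target| = 0 ≤ 2759/217750 ✓

N1=62 N2=65 N3=89 N4=67 achieved=5518/4355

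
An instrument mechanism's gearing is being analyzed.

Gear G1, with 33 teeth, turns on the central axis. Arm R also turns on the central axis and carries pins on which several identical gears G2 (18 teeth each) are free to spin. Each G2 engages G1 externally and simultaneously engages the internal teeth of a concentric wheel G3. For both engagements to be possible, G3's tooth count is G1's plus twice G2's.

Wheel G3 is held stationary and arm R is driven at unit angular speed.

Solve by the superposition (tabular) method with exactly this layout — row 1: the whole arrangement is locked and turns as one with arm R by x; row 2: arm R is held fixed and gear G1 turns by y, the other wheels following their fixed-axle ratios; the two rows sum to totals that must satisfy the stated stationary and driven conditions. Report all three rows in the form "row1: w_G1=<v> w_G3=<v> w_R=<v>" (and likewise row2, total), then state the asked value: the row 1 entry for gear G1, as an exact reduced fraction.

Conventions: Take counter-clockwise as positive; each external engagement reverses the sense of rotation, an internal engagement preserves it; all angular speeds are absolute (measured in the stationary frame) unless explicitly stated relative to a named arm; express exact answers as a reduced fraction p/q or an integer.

row1: w_G1=1 w_G3=1 w_R=1
row2: w_G1=23/11 w_G3=-1 w_R=0
total: w_G1=34/11 w_G3=0 w_R=1
asked value: 1

class = planetary set [G3 = 33+2·18 = 69; Willis about the carrier]
row 1 — lock + rotate with arm: ω_sun = ω_ring = ω_arm = x
row 2: sun turns y, ring = −(33/69)·y, arm 0
boundary: total ω_ring = x − (33/69)·y = 0 and total ω_arm = x = 1  ⇒  y = 23/11, x = 1
row 2 ring = −(33/69)·23/11 = -1
totals (row 1 + row 2): sun 1 + 23/11 = 34/11, ring 1 + (-1) = 0, arm 1 + 0 = 1
asked cell (row1, sun) = 1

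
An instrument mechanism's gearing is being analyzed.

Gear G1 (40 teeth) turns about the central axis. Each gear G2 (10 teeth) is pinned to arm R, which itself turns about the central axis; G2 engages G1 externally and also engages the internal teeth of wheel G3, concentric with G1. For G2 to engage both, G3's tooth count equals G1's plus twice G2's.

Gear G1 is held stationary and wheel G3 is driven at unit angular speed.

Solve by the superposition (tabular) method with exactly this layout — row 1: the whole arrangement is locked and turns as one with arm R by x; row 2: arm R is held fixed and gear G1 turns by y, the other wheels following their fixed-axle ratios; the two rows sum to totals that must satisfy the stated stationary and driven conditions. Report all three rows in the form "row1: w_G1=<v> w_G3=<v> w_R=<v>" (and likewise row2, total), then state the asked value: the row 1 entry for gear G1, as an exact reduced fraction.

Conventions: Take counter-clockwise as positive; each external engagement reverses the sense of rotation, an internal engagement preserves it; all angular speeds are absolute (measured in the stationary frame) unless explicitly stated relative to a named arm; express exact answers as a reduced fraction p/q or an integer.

class = planetary set [G3 = 40+2·10 = 60; Willis about the carrier]
superposition row 1 [locked train]: every member turns x
row 2 — arm fixed, fixed-axis ratios: sun y, ring −(40/60)·y, arm 0
boundary: total ω_sun = x + y = 0 and total ω_ring = x − (40/60)·y = 1  ⇒  y = -3/5, x = 3/5
row 2 ring = −(40/60)·(-3/5) = 2/5
totals (row 1 + row 2): sun 3/5 + (-3/5) = 0, ring 3/5 + 2/5 = 1, arm 3/5 + 0 = 3/5
asked cell (row1, sun) = 3/5

row1: w_G1=3/5 w_G3=3/5 w_R=3/5
row2: w_G1=-3/5 w_G3=2/5 w_R=0
total: w_G1=0 w_G3=1 w_R=3/5
asked value: 3/5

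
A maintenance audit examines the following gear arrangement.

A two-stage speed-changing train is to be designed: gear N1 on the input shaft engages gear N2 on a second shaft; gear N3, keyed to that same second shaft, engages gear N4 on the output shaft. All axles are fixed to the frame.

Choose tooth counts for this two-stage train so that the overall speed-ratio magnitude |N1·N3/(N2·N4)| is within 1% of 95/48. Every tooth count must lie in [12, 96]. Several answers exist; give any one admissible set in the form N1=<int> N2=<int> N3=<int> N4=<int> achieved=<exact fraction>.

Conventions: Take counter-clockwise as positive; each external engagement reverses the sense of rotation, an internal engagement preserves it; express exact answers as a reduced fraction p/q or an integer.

N1=15 N2=12 N3=19 N4=12 achieved=95/48

design class (target 95/48): fixed-axis compound train
target = 95/48 in lowest terms: an exact hit needs N1·N3 = k·95 and N2·N4 = k·48 for one integer k, every count in [12, 96]; additionally prefer no 1:1 stage (N1 ≠ N2, N3 ≠ N4)
k = 1…2: no 1:1-free in-range split of k·95 and k·48 into factor pairs; take k = 3
k = 3: N1·N3 = 285 = 15·19, N2·N4 = 144 = 12·12
achieved = 15·19/(12·12) = 95/48; |achieved − target| = 0 ≤ 19/960 ✓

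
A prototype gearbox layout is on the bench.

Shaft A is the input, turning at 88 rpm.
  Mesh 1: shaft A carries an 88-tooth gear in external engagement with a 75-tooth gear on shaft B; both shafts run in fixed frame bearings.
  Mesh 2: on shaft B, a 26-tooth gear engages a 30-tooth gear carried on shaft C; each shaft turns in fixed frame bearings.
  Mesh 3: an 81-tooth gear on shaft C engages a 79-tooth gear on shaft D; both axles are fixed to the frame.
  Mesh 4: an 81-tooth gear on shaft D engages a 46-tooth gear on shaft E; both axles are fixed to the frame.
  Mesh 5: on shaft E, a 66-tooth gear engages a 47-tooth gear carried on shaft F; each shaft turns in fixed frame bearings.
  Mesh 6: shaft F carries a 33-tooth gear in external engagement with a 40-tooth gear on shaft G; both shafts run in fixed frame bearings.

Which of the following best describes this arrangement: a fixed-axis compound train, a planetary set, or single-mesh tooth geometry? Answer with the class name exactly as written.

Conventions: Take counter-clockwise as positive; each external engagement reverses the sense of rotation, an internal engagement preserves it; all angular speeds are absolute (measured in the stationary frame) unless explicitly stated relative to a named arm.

fixed-axis compound train

topology: fixed-axis compound train — 6 meshes, A→G
classification: fixed-axis compound train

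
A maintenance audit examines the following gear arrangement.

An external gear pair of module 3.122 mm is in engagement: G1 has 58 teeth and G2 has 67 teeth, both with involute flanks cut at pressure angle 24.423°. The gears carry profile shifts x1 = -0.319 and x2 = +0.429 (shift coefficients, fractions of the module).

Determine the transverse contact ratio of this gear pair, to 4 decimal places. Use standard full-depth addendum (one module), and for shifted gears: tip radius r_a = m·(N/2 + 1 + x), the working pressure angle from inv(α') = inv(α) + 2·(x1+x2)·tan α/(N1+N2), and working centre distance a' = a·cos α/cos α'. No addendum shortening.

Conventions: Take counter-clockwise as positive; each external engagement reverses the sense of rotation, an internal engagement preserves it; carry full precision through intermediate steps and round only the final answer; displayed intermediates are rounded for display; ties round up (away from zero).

class = single-mesh tooth geometry [involute pair 58T × 67T, m = 3.122]
base radii: r_b1 = 82.436457, r_b2 = 95.228321
tip radii: r_a1 = 92.664082, r_a2 = 109.048338
inv(α') = inv(24.423°) + 2·(-0.319+0.429)·tan α/(58+67) = 0.02864169  ⇒  α' = 24.64281°
a' = a·cos α / cos α' = 195.1250·cos 24.423°/cos 24.64281° = 195.466973
action lengths: √(r_a1²−r_b1²) = 42.318586, √(r_a2²−r_b2²) = 53.132918
base pitch p_b = π·m·cos α = 8.930406
CR = (42.318586 + 53.132918 − 195.466973·sin 24.64281°)/8.930406 = 1.562031
contact ratio ≈ 1.5620

1.5620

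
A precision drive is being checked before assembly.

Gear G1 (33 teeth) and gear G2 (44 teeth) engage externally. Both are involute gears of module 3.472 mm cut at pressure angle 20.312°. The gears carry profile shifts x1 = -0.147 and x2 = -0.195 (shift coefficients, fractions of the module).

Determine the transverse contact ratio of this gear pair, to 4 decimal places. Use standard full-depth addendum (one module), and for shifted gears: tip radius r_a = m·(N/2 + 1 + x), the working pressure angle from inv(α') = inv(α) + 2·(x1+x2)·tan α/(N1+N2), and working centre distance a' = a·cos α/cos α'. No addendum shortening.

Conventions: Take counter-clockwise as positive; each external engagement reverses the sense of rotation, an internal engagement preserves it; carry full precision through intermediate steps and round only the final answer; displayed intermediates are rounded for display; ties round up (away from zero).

topology: single-mesh involute geometry — m = 3.472, 33T/44T pair
base radii: r_b1 = 53.725617, r_b2 = 71.634157
tip radii: r_a1 = 60.249616, r_a2 = 79.178960
inv(α') = inv(20.312°) + 2·(-0.147-0.195)·tan α/(33+44) = 0.01234999  ⇒  α' = 18.82179°
a' = a·cos α / cos α' = 133.6720·cos 20.312°/cos 18.82179° = 132.441885
action lengths: √(r_a1²−r_b1²) = 27.268558, √(r_a2²−r_b2²) = 33.732111
base pitch p_b = π·m·cos α = 10.229334
CR = (27.268558 + 33.732111 − 132.441885·sin 18.82179°)/10.229334 = 1.786189
contact ratio ≈ 1.7862

1.7862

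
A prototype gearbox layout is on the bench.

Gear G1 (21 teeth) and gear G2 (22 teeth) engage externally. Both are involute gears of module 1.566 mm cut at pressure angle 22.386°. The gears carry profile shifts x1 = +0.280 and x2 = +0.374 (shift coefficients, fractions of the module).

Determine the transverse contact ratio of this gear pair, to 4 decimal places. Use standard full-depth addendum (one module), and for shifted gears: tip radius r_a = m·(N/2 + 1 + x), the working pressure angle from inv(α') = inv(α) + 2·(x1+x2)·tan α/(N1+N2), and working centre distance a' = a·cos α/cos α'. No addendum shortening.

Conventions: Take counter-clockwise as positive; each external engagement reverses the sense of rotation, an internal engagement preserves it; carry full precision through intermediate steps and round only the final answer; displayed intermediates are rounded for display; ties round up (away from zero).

class = single-mesh tooth geometry [involute pair 21T × 22T, m = 1.566]
base radii: r_b1 = 15.203841, r_b2 = 15.927833
tip radii: r_a1 = 18.447480, r_a2 = 19.377684
inv(α') = inv(22.386°) + 2·(+0.280+0.374)·tan α/(21+22) = 0.03370397  ⇒  α' = 25.94132°
a' = a·cos α / cos α' = 33.6690·cos 22.386°/cos 25.94132° = 34.619886
action lengths: √(r_a1²−r_b1²) = 10.447619, √(r_a2²−r_b2²) = 11.036247
base pitch p_b = π·m·cos α = 4.548979
CR = (10.447619 + 11.036247 − 34.619886·sin 25.94132°)/4.548979 = 1.393584
contact ratio ≈ 1.3936

1.3936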